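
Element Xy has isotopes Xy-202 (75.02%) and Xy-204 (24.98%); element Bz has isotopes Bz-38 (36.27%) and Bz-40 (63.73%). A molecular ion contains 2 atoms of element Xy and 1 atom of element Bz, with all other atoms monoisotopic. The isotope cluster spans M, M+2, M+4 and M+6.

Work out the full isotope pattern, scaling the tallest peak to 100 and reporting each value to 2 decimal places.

Element Xy pattern (n=2): 0.56280004 : 0.37479992 : 0.06240004
Element Bz pattern (n=1): 0.3627 : 0.6373
Convolve the two distributions (both contribute in 2-u steps):
  M: 0.56280004×0.3627 = 0.204128
  M+2: 0.56280004×0.6373 + 0.37479992×0.3627 = 0.494612
  M+4: 0.37479992×0.6373 + 0.06240004×0.3627 = 0.261492
  M+6: 0.06240004×0.6373 = 0.039768
Scale to base peak (0.494612) = 100: 41.27 : 100.00 : 52.87 : 8.04

41.27 : 100.00 : 52.87 : 8.04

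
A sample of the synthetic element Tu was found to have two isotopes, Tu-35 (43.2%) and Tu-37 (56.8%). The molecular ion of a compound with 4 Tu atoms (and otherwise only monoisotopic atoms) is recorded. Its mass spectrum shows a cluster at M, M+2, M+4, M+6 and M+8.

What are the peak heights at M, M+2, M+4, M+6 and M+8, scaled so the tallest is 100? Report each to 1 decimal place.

Each Tu atom is independently Tu-35 (p = 0.432) or Tu-37 (q = 0.568); the cluster is the binomial expansion (p + q)^4.
P(M) = 0.432^4 = 0.034829
P(M+2) = 4 × 0.432^3 × 0.568^1 = 0.183172
P(M+4) = 6 × 0.432^2 × 0.568^2 = 0.361256
P(M+6) = 4 × 0.432^1 × 0.568^3 = 0.316657
P(M+8) = 0.568^4 = 0.104086
The M+4 peak is largest (0.361256); scaling to 100 gives 9.6 : 50.7 : 100.0 : 87.7 : 28.8.

9.6 : 50.7 : 100.0 : 87.7 : 28.8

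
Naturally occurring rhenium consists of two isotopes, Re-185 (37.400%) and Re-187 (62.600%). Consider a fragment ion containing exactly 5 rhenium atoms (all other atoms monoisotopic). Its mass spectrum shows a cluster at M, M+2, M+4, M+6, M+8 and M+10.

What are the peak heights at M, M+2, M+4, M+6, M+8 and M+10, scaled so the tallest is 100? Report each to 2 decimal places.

2.13 : 17.85 : 59.74 : 100.00 : 83.69 : 28.02

The 5 Re atoms are independent, so intensities follow the terms of (0.37400 + 0.62600)^5.
P(M) = 0.37400^5 = 0.007317
P(M+2) = 5 × 0.37400^4 × 0.62600^1 = 0.061239
P(M+4) = 10 × 0.37400^3 × 0.62600^2 = 0.205005
P(M+6) = 10 × 0.37400^2 × 0.62600^3 = 0.343136
P(M+8) = 5 × 0.37400^1 × 0.62600^4 = 0.287170
P(M+10) = 0.62600^5 = 0.096133
The M+6 peak is largest (0.343136); scaling to 100 gives 2.13 : 17.85 : 59.74 : 100.00 : 83.69 : 28.02.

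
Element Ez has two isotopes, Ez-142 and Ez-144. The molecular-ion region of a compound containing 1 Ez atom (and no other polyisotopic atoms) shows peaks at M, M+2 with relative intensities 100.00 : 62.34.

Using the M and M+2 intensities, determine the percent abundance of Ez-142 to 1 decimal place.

61.6%

Write p for the Ez-142 fraction. I(M+2)/I(M) = [C(1,1)·p^0·(1−p)] / p^1 = 1·(1−p)/p = 62.34/100.00 = 0.6234
(1−p)/p = 0.6234/1 = 0.6234  ⇒  p = 1/(1 + 0.6234) = 0.6160
Ez-142: 61.6%, Ez-144: 38.4%.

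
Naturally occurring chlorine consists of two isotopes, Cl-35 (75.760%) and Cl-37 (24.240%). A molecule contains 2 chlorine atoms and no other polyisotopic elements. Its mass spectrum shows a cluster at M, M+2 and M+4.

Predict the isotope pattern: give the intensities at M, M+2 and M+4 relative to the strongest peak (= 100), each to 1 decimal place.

Each Cl atom is independently Cl-35 (p = 0.75760) or Cl-37 (q = 0.24240); the cluster is the binomial expansion (p + q)^2.
P(M) = 0.75760^2 = 0.573958
P(M+2) = 2 × 0.75760^1 × 0.24240^1 = 0.367284
P(M+4) = 0.24240^2 = 0.058758
The M peak is largest (0.573958); scaling to 100 gives 100.0 : 64.0 : 10.2.

100.0 : 64.0 : 10.2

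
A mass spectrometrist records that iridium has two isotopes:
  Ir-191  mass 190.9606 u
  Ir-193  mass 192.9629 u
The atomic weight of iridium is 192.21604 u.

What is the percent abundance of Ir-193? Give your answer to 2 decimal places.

Writing the weighted mean with unknown fraction x of Ir-191:
190.9606·x + 192.9629·(1 − x) = 192.21604
(190.9606 − 192.9629)·x = 192.21604 − 192.9629
x = -0.74686 / -2.0023 = 0.37300 → 37.30% Ir-191, 62.70% Ir-193.

62.70%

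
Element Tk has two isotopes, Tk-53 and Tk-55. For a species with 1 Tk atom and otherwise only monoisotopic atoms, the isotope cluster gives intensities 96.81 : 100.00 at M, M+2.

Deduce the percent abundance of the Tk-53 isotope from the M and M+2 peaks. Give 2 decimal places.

Let p = fractional abundance of Tk-53. I(M+2)/I(M) = [C(1,1)·p^0·(1−p)] / p^1 = 1·(1−p)/p = 100.00/96.81 = 1.0330
(1−p)/p = 1.0330/1 = 1.0330  ⇒  p = 1/(1 + 1.0330) = 0.4919
Tk-53: 49.19%, Tk-55: 50.81%.

49.19%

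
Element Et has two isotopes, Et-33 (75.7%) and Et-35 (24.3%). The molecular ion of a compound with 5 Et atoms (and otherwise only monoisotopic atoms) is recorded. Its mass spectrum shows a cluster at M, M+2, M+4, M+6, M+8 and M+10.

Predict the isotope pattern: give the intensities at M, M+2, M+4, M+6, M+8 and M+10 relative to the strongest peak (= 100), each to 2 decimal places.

62.30 : 100.00 : 64.20 : 20.61 : 3.31 : 0.21

Expanding (0.757 + 0.243)^5:
P(M) = 0.757^5 = 0.248588
P(M+2) = 5 × 0.757^4 × 0.243^1 = 0.398988
P(M+4) = 10 × 0.757^3 × 0.243^2 = 0.256153
P(M+6) = 10 × 0.757^2 × 0.243^3 = 0.082226
P(M+8) = 5 × 0.757^1 × 0.243^4 = 0.013197
P(M+10) = 0.243^5 = 0.000847
The M+2 peak is largest (0.398988); scaling to 100 gives 62.30 : 100.00 : 64.20 : 20.61 : 3.31 : 0.21.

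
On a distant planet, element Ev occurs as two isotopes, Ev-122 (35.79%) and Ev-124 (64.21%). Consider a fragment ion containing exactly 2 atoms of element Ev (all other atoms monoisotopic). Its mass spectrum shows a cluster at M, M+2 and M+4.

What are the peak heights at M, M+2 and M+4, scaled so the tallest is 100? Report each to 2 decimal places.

Expanding (0.3579 + 0.6421)^2:
P(M) = 0.3579^2 = 0.128092
P(M+2) = 2 × 0.3579^1 × 0.6421^1 = 0.459615
P(M+4) = 0.6421^2 = 0.412292
The M+2 peak is largest (0.459615); scaling to 100 gives 27.87 : 100.00 : 89.70.

27.87 : 100.00 : 89.70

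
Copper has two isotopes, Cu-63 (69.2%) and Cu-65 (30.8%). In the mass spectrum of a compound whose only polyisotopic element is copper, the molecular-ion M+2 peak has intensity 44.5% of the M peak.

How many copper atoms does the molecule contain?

1

The M+2/M ratio from n Cu atoms is n · q/p = n · 0.308/0.692.
n = 0.445 × 0.692/0.308 = 1.00 ≈ 1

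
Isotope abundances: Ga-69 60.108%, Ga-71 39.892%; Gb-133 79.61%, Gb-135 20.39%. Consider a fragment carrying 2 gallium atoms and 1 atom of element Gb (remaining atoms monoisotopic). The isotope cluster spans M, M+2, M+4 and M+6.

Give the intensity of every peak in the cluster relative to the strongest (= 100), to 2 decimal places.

Gallium pattern (n=2): 0.36129717 : 0.47956567 : 0.15913717
Element Gb pattern (n=1): 0.7961 : 0.2039
Convolve the two distributions (both contribute in 2-u steps):
  M: 0.36129717×0.7961 = 0.287629
  M+2: 0.36129717×0.2039 + 0.47956567×0.7961 = 0.455451
  M+4: 0.47956567×0.2039 + 0.15913717×0.7961 = 0.224473
  M+6: 0.15913717×0.2039 = 0.032448
Scale to base peak (0.455451) = 100: 63.15 : 100.00 : 49.29 : 7.12

63.15 : 100.00 : 49.29 : 7.12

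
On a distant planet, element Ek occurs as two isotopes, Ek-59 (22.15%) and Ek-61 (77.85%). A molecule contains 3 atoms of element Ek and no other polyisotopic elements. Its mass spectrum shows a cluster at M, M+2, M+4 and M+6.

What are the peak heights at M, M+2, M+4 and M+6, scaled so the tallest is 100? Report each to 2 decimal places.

The 3 Ek atoms are independent, so intensities follow the terms of (0.2215 + 0.7785)^3.
P(M) = 0.2215^3 = 0.010867
P(M+2) = 3 × 0.2215^2 × 0.7785^1 = 0.114585
P(M+4) = 3 × 0.2215^1 × 0.7785^2 = 0.402728
P(M+6) = 0.7785^3 = 0.471819
The M+6 peak is largest (0.471819); scaling to 100 gives 2.30 : 24.29 : 85.36 : 100.00.

2.30 : 24.29 : 85.36 : 100.00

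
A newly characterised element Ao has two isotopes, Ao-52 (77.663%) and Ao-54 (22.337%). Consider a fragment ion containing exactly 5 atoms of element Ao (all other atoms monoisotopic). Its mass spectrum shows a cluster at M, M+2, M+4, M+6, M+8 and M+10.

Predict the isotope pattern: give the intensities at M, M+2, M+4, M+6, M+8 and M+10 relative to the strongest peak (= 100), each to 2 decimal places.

69.54 : 100.00 : 57.52 : 16.54 : 2.38 : 0.14

Expanding (0.77663 + 0.22337)^5:
P(M) = 0.77663^5 = 0.282534
P(M+2) = 5 × 0.77663^4 × 0.22337^1 = 0.406304
P(M+4) = 10 × 0.77663^3 × 0.22337^2 = 0.233718
P(M+6) = 10 × 0.77663^2 × 0.22337^3 = 0.067221
P(M+8) = 5 × 0.77663^1 × 0.22337^4 = 0.009667
P(M+10) = 0.22337^5 = 0.000556
The M+2 peak is largest (0.406304); scaling to 100 gives 69.54 : 100.00 : 57.52 : 16.54 : 2.38 : 0.14.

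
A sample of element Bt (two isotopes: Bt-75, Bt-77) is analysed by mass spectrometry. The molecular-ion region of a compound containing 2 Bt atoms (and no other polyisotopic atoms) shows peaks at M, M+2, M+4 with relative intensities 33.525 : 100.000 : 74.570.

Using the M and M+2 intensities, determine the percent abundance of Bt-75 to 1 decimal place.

If p is the fraction of Bt that is Bt-75, then I(M+2)/I(M) = [C(2,1)·p^1·(1−p)] / p^2 = 2·(1−p)/p = 100.000/33.525 = 2.9828
(1−p)/p = 2.9828/2 = 1.4914  ⇒  p = 1/(1 + 1.4914) = 0.4014
Bt-75: 40.1%, Bt-77: 59.9%.

40.1%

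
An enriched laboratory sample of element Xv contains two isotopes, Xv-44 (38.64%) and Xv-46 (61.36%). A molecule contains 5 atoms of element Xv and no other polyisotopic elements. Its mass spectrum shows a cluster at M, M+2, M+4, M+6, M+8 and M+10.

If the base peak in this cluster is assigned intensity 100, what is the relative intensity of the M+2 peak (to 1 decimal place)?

19.8

Term probabilities: M 0.0086, M+2 0.0684, M+4 0.2172, M+6 0.3449, M+8 0.2739, M+10 0.0870. Base peak = M+6.
P(M+6) = C(5,3) × 0.3864^2 × 0.6136^3 = 10 × 0.14930496 × 0.23102344 = 0.344929 (base)
P(M+2) = C(5,1) × 0.3864^4 × 0.6136^1 = 5 × 0.02229197 × 0.6136 = 0.068392
Relative intensity = 0.068392 / 0.344929 × 100 = 19.8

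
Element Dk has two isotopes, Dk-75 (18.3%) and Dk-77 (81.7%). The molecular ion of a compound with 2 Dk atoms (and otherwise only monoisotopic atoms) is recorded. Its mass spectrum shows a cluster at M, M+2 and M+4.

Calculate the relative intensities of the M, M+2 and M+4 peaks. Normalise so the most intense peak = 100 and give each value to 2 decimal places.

5.02 : 44.80 : 100.00

Each Dk atom is independently Dk-75 (p = 0.183) or Dk-77 (q = 0.817); the cluster is the binomial expansion (p + q)^2.
P(M) = 0.183^2 = 0.033489
P(M+2) = 2 × 0.183^1 × 0.817^1 = 0.299022
P(M+4) = 0.817^2 = 0.667489
The M+4 peak is largest (0.667489); scaling to 100 gives 5.02 : 44.80 : 100.00.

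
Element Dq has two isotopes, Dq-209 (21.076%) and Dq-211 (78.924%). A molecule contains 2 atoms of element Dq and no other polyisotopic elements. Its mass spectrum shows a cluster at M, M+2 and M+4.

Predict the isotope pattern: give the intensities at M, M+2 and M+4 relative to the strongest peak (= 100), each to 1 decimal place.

7.1 : 53.4 : 100.0

Expanding (0.21076 + 0.78924)^2:
P(M) = 0.21076^2 = 0.044420
P(M+2) = 2 × 0.21076^1 × 0.78924^1 = 0.332680
P(M+4) = 0.78924^2 = 0.622900
The M+4 peak is largest (0.622900); scaling to 100 gives 7.1 : 53.4 : 100.0.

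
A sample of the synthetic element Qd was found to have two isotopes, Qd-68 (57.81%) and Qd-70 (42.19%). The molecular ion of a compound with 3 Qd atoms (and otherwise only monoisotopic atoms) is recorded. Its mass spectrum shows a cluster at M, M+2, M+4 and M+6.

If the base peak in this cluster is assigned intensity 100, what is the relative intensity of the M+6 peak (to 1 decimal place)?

Term probabilities: M 0.1932, M+2 0.4230, M+4 0.3087, M+6 0.0751. Base peak = M+2.
P(M+2) = C(3,1) × 0.5781^2 × 0.4219^1 = 3 × 0.33419961 × 0.4219 = 0.422996 (base)
P(M+6) = C(3,3) × 0.5781^0 × 0.4219^3 = 1 × 1.0000 × 0.07509804 = 0.075098
Relative intensity = 0.075098 / 0.422996 × 100 = 17.8

17.8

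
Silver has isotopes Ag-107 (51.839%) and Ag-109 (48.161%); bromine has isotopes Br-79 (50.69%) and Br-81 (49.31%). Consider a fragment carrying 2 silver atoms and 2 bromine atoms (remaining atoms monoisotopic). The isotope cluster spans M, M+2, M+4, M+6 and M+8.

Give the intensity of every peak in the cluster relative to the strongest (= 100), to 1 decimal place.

18.4 : 70.1 : 100.0 : 63.4 : 15.1

Silver pattern (n=2): 0.26872819 : 0.49932362 : 0.23194819
Bromine pattern (n=2): 0.25694761 : 0.49990478 : 0.24314761
Convolve the two distributions (both contribute in 2-u steps):
  M: 0.26872819×0.25694761 = 0.069049
  M+2: 0.26872819×0.49990478 + 0.49932362×0.25694761 = 0.262639
  M+4: 0.26872819×0.24314761 + 0.49932362×0.49990478 + 0.23194819×0.25694761 = 0.374553
  M+6: 0.49932362×0.24314761 + 0.23194819×0.49990478 = 0.237361
  M+8: 0.23194819×0.24314761 = 0.056398
Scale to base peak (0.374553) = 100: 18.4 : 70.1 : 100.0 : 63.4 : 15.1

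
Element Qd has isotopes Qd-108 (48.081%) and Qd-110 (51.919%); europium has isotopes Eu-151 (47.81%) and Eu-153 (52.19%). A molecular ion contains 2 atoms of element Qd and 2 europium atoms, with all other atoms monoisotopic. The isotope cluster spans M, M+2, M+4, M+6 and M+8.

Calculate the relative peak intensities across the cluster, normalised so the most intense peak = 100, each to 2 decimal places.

Element Qd pattern (n=2): 0.23117826 : 0.49926349 : 0.26955826
Europium pattern (n=2): 0.22857961 : 0.49904078 : 0.27237961
Convolve the two distributions (both contribute in 2-u steps):
  M: 0.23117826×0.22857961 = 0.052843
  M+2: 0.23117826×0.49904078 + 0.49926349×0.22857961 = 0.229489
  M+4: 0.23117826×0.27237961 + 0.49926349×0.49904078 + 0.26955826×0.22857961 = 0.373737
  M+6: 0.49926349×0.27237961 + 0.26955826×0.49904078 = 0.270510
  M+8: 0.26955826×0.27237961 = 0.073422
Scale to base peak (0.373737) = 100: 14.14 : 61.40 : 100.00 : 72.38 : 19.65

14.14 : 61.40 : 100.00 : 72.38 : 19.65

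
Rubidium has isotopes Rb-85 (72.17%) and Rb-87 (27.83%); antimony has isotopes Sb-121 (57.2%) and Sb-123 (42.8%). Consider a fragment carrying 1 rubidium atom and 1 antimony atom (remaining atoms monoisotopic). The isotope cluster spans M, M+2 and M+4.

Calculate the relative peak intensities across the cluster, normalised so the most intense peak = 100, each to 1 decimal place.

Rubidium pattern (n=1): 0.7217 : 0.2783
Antimony pattern (n=1): 0.5720 : 0.4280
Convolve the two distributions (both contribute in 2-u steps):
  M: 0.7217×0.5720 = 0.412812
  M+2: 0.7217×0.4280 + 0.2783×0.5720 = 0.468075
  M+4: 0.2783×0.4280 = 0.119112
Scale to base peak (0.468075) = 100: 88.2 : 100.0 : 25.4

88.2 : 100.0 : 25.4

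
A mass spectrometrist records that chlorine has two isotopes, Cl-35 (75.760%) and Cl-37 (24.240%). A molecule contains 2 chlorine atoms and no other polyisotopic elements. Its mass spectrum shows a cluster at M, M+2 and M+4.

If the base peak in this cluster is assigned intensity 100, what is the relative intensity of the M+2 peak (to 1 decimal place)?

64.0

Term probabilities: M 0.5740, M+2 0.3673, M+4 0.0588. Base peak = M.
P(M) = C(2,0) × 0.75760^2 × 0.24240^0 = 1 × 0.57395776 × 1.0000 = 0.573958 (base)
P(M+2) = C(2,1) × 0.75760^1 × 0.24240^1 = 2 × 0.7576 × 0.2424 = 0.367284
Relative intensity = 0.367284 / 0.573958 × 100 = 64.0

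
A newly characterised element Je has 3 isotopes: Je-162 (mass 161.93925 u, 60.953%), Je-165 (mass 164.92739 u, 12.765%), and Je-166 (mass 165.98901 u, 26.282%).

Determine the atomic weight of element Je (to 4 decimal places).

163.3850 u

Ar = Σ fᵢ·mᵢ = 0.60953 × 161.93925 + 0.12765 × 164.92739 + 0.26282 × 165.98901
= 98.706831 + 21.052981 + 43.625232 = 163.385044 u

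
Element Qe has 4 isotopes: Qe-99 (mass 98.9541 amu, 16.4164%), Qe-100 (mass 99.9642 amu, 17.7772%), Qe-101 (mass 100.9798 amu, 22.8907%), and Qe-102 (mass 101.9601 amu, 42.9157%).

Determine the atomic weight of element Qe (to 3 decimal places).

Ar = Σ fᵢ·mᵢ = 0.164164 × 98.9541 + 0.177772 × 99.9642 + 0.228907 × 100.9798 + 0.429157 × 101.9601
= 16.24470 + 17.77084 + 23.11498 + 43.75689 = 100.88741 amu

100.887 amu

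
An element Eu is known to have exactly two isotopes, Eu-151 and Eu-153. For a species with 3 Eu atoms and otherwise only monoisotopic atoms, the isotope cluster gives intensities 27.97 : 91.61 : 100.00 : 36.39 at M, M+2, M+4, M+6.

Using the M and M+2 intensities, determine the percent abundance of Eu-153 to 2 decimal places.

Write p for the Eu-151 fraction. I(M+2)/I(M) = [C(3,1)·p^2·(1−p)] / p^3 = 3·(1−p)/p = 91.61/27.97 = 3.2753
(1−p)/p = 3.2753/3 = 1.0918  ⇒  p = 1/(1 + 1.0918) = 0.4781
Eu-151: 47.81%, Eu-153: 52.19%.

52.19%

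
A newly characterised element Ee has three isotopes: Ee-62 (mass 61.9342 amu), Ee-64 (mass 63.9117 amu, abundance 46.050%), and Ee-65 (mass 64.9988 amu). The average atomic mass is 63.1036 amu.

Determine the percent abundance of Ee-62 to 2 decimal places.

The remaining 53.950% is split between Ee-62 (fraction x) and Ee-65 (fraction 0.53950 − x).
Substituting: 61.9342x + 64.9988(0.53950 − x) = 33.67226215
(61.9342 − 64.9988)x = -1.39459045  ⇒  x = 0.45506, y = 0.08444
Ee-62: 45.51%, Ee-65: 8.44%.

45.51%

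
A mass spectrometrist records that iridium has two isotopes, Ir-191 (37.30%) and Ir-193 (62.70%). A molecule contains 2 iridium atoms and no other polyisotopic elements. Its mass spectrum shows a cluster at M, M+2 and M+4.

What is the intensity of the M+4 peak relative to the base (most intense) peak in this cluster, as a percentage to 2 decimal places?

84.05%

(0.3730 + 0.6270)^2 gives M 0.1391, M+2 0.4677, M+4 0.3931; the largest is M+2.
P(M+2) = C(2,1) × 0.3730^1 × 0.6270^1 = 2 × 0.3730 × 0.6270 = 0.467742 (base)
P(M+4) = C(2,2) × 0.3730^0 × 0.6270^2 = 1 × 1.0000 × 0.393129 = 0.393129
Relative intensity = 0.393129 / 0.467742 × 100 = 84.05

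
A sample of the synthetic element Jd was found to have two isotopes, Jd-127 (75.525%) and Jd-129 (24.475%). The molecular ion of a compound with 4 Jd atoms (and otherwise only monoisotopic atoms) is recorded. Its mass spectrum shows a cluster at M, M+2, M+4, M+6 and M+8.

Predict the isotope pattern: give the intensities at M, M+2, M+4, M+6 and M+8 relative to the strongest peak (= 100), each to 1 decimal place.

77.1 : 100.0 : 48.6 : 10.5 : 0.9

The 4 Jd atoms are independent, so intensities follow the terms of (0.75525 + 0.24475)^4.
P(M) = 0.75525^4 = 0.325359
P(M+2) = 4 × 0.75525^3 × 0.24475^1 = 0.421750
P(M+4) = 6 × 0.75525^2 × 0.24475^2 = 0.205011
P(M+6) = 4 × 0.75525^1 × 0.24475^3 = 0.044291
P(M+8) = 0.24475^4 = 0.003588
The M+2 peak is largest (0.421750); scaling to 100 gives 77.1 : 100.0 : 48.6 : 10.5 : 0.9.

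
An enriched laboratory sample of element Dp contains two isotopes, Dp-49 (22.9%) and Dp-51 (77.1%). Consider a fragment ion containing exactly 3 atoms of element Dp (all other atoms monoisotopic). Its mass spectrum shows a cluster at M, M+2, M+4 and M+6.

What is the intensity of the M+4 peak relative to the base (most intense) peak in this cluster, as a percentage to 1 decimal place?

89.1%

(0.229 + 0.771)^3 gives M 0.0120, M+2 0.1213, M+4 0.4084, M+6 0.4583; the largest is M+6.
P(M+6) = C(3,3) × 0.229^0 × 0.771^3 = 1 × 1.0000 × 0.45831401 = 0.458314 (base)
P(M+4) = C(3,2) × 0.229^1 × 0.771^2 = 3 × 0.2290 × 0.594441 = 0.408381
Relative intensity = 0.408381 / 0.458314 × 100 = 89.1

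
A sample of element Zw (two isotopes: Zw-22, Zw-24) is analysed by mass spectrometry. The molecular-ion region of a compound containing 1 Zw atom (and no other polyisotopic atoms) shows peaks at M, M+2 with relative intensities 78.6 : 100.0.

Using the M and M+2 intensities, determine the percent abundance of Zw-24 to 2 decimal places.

55.99%

If p is the fraction of Zw that is Zw-22, then I(M+2)/I(M) = [C(1,1)·p^0·(1−p)] / p^1 = 1·(1−p)/p = 100.0/78.6 = 1.2723
(1−p)/p = 1.2723/1 = 1.2723  ⇒  p = 1/(1 + 1.2723) = 0.4401
Zw-22: 44.01%, Zw-24: 55.99%.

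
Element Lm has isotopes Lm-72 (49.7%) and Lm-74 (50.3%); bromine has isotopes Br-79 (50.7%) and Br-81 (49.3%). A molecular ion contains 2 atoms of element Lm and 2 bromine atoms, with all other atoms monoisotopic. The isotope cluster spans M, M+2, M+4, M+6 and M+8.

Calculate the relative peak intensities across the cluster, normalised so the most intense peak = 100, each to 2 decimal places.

Element Lm pattern (n=2): 0.247009 : 0.499982 : 0.253009
Bromine pattern (n=2): 0.257049 : 0.499902 : 0.243049
Convolve the two distributions (both contribute in 2-u steps):
  M: 0.247009×0.257049 = 0.063493
  M+2: 0.247009×0.499902 + 0.499982×0.257049 = 0.252000
  M+4: 0.247009×0.243049 + 0.499982×0.499902 + 0.253009×0.257049 = 0.375013
  M+6: 0.499982×0.243049 + 0.253009×0.499902 = 0.248000
  M+8: 0.253009×0.243049 = 0.061494
Scale to base peak (0.375013) = 100: 16.93 : 67.20 : 100.00 : 66.13 : 16.40

16.93 : 67.20 : 100.00 : 66.13 : 16.40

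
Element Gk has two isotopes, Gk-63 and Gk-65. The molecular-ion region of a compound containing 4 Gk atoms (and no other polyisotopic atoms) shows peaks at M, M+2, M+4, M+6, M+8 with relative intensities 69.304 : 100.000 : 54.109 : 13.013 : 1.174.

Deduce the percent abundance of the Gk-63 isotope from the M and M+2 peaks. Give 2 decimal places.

Write p for the Gk-63 fraction. I(M+2)/I(M) = [C(4,1)·p^3·(1−p)] / p^4 = 4·(1−p)/p = 100.000/69.304 = 1.4429
(1−p)/p = 1.4429/4 = 0.3607  ⇒  p = 1/(1 + 0.3607) = 0.7349
Gk-63: 73.49%, Gk-65: 26.51%.

73.49%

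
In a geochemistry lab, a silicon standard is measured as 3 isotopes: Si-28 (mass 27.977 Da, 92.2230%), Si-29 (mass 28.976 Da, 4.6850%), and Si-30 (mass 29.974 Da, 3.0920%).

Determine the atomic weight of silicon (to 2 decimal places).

Ar = Σ fᵢ·mᵢ = 0.922230 × 27.977 + 0.046850 × 28.976 + 0.030920 × 29.974
= 25.8012 + 1.3575 + 0.9268 = 28.0855 Da

28.09 Da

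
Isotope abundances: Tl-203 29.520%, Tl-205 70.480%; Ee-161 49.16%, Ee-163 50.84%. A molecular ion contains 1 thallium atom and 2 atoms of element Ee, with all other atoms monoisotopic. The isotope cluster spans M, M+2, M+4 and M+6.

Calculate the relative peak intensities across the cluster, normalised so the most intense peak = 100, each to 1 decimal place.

16.6 : 74.2 : 100.0 : 42.5

Thallium pattern (n=1): 0.2952 : 0.7048
Element Ee pattern (n=2): 0.24167056 : 0.49985888 : 0.25847056
Convolve the two distributions (both contribute in 2-u steps):
  M: 0.2952×0.24167056 = 0.071341
  M+2: 0.2952×0.49985888 + 0.7048×0.24167056 = 0.317888
  M+4: 0.2952×0.25847056 + 0.7048×0.49985888 = 0.428601
  M+6: 0.7048×0.25847056 = 0.182170
Scale to base peak (0.428601) = 100: 16.6 : 74.2 : 100.0 : 42.5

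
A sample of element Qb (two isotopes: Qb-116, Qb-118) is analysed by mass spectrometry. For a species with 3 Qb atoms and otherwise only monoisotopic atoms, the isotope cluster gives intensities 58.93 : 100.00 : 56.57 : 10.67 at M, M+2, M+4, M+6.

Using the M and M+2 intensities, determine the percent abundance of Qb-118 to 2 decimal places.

Write p for the Qb-116 fraction. I(M+2)/I(M) = [C(3,1)·p^2·(1−p)] / p^3 = 3·(1−p)/p = 100.00/58.93 = 1.6969
(1−p)/p = 1.6969/3 = 0.5656  ⇒  p = 1/(1 + 0.5656) = 0.6387
Qb-116: 63.87%, Qb-118: 36.13%.

36.13%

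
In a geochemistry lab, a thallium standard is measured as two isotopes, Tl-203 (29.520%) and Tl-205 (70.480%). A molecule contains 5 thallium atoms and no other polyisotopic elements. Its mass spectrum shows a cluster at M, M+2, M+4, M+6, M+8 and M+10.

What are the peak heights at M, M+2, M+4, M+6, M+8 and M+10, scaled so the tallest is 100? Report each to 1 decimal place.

Each Tl atom is independently Tl-203 (p = 0.29520) or Tl-205 (q = 0.70480); the cluster is the binomial expansion (p + q)^5.
P(M) = 0.29520^5 = 0.002242
P(M+2) = 5 × 0.29520^4 × 0.70480^1 = 0.026761
P(M+4) = 10 × 0.29520^3 × 0.70480^2 = 0.127785
P(M+6) = 10 × 0.29520^2 × 0.70480^3 = 0.305092
P(M+8) = 5 × 0.29520^1 × 0.70480^4 = 0.364208
P(M+10) = 0.70480^5 = 0.173912
The M+8 peak is largest (0.364208); scaling to 100 gives 0.6 : 7.3 : 35.1 : 83.8 : 100.0 : 47.8.

0.6 : 7.3 : 35.1 : 83.8 : 100.0 : 47.8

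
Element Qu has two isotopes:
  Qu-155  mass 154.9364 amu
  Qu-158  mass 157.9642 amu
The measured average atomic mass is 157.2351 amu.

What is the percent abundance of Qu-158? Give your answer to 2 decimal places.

Writing the weighted mean with unknown fraction x of Qu-155:
154.9364·x + 157.9642·(1 − x) = 157.2351
(154.9364 − 157.9642)·x = 157.2351 − 157.9642
x = -0.7291 / -3.0278 = 0.24080 → 24.08% Qu-155, 75.92% Qu-158.

75.92%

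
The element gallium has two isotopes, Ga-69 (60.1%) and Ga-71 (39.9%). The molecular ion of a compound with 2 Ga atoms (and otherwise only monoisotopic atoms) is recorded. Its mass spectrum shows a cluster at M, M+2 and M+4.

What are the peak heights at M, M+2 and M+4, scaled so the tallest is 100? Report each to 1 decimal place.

75.3 : 100.0 : 33.2

Each Ga atom is independently Ga-69 (p = 0.601) or Ga-71 (q = 0.399); the cluster is the binomial expansion (p + q)^2.
P(M) = 0.601^2 = 0.361201
P(M+2) = 2 × 0.601^1 × 0.399^1 = 0.479598
P(M+4) = 0.399^2 = 0.159201
The M+2 peak is largest (0.479598); scaling to 100 gives 75.3 : 100.0 : 33.2.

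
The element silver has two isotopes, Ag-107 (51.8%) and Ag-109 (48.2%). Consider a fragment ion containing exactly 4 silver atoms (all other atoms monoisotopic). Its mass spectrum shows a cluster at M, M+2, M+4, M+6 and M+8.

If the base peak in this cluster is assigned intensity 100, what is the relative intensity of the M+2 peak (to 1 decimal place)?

71.6

Binomial terms of (0.518 + 0.482)^4: M 0.0720, M+2 0.2680, M+4 0.3740, M+6 0.2320, M+8 0.0540 → M+4 is the base peak.
P(M+4) = C(4,2) × 0.518^2 × 0.482^2 = 6 × 0.268324 × 0.232324 = 0.374029 (base)
P(M+2) = C(4,1) × 0.518^3 × 0.482^1 = 4 × 0.13899183 × 0.4820 = 0.267976
Relative intensity = 0.267976 / 0.374029 × 100 = 71.6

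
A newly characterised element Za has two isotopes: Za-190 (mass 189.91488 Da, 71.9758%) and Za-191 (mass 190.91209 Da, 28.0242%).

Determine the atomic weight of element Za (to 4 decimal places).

The abundance-weighted mean is 0.719758 × 189.91488 + 0.280242 × 190.91209
= 136.692754 + 53.501586 = 190.194340 Da

190.1943 Da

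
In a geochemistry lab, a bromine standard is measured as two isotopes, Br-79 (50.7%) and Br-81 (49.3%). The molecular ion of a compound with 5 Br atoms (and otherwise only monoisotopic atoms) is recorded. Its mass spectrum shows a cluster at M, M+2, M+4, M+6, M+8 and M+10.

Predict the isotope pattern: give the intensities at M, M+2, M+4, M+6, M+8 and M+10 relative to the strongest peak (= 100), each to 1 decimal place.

10.6 : 51.4 : 100.0 : 97.2 : 47.3 : 9.2

The 5 Br atoms are independent, so intensities follow the terms of (0.507 + 0.493)^5.
P(M) = 0.507^5 = 0.033500
P(M+2) = 5 × 0.507^4 × 0.493^1 = 0.162873
P(M+4) = 10 × 0.507^3 × 0.493^2 = 0.316751
P(M+6) = 10 × 0.507^2 × 0.493^3 = 0.308004
P(M+8) = 5 × 0.507^1 × 0.493^4 = 0.149750
P(M+10) = 0.493^5 = 0.029123
The M+4 peak is largest (0.316751); scaling to 100 gives 10.6 : 51.4 : 100.0 : 97.2 : 47.3 : 9.2.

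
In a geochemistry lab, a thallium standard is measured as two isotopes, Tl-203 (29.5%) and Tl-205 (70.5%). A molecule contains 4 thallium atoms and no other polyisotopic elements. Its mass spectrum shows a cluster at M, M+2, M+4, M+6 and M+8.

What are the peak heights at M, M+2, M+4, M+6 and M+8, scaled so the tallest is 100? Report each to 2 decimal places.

1.83 : 17.51 : 62.77 : 100.00 : 59.75

Expanding (0.295 + 0.705)^4:
P(M) = 0.295^4 = 0.007573
P(M+2) = 4 × 0.295^3 × 0.705^1 = 0.072396
P(M+4) = 6 × 0.295^2 × 0.705^2 = 0.259522
P(M+6) = 4 × 0.295^1 × 0.705^3 = 0.413475
P(M+8) = 0.705^4 = 0.247034
The M+6 peak is largest (0.413475); scaling to 100 gives 1.83 : 17.51 : 62.77 : 100.00 : 59.75.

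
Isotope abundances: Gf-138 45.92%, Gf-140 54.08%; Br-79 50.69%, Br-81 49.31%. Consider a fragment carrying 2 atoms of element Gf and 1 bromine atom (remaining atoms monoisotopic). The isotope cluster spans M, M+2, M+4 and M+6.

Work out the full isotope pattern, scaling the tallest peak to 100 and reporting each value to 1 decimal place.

27.2 : 90.5 : 100.0 : 36.7

Element Gf pattern (n=2): 0.21086464 : 0.49667072 : 0.29246464
Bromine pattern (n=1): 0.5069 : 0.4931
Convolve the two distributions (both contribute in 2-u steps):
  M: 0.21086464×0.5069 = 0.106887
  M+2: 0.21086464×0.4931 + 0.49667072×0.5069 = 0.355740
  M+4: 0.49667072×0.4931 + 0.29246464×0.5069 = 0.393159
  M+6: 0.29246464×0.4931 = 0.144214
Scale to base peak (0.393159) = 100: 27.2 : 90.5 : 100.0 : 36.7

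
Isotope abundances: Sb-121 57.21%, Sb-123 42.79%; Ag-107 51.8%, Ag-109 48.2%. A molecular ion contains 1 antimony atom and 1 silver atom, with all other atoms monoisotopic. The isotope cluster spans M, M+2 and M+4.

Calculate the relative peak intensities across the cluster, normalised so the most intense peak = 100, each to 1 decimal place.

59.6 : 100.0 : 41.5

Antimony pattern (n=1): 0.5721 : 0.4279
Silver pattern (n=1): 0.5180 : 0.4820
Convolve the two distributions (both contribute in 2-u steps):
  M: 0.5721×0.5180 = 0.296348
  M+2: 0.5721×0.4820 + 0.4279×0.5180 = 0.497404
  M+4: 0.4279×0.4820 = 0.206248
Scale to base peak (0.497404) = 100: 59.6 : 100.0 : 41.5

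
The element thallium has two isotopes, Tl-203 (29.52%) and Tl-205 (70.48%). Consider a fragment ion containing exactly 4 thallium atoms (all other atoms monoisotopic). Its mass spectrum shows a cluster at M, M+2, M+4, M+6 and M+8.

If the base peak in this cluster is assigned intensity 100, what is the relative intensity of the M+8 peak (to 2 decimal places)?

Term probabilities: M 0.0076, M+2 0.0725, M+4 0.2597, M+6 0.4134, M+8 0.2468. Base peak = M+6.
P(M+6) = C(4,3) × 0.2952^1 × 0.7048^3 = 4 × 0.2952 × 0.35010449 = 0.413403 (base)
P(M+8) = C(4,4) × 0.2952^0 × 0.7048^4 = 1 × 1.0000 × 0.24675365 = 0.246754
Relative intensity = 0.246754 / 0.413403 × 100 = 59.69

59.69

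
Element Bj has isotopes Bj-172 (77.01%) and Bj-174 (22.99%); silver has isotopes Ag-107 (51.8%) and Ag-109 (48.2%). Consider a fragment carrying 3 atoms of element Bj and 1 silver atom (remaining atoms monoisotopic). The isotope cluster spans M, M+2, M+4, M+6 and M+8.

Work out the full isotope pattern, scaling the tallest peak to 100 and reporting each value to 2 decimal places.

Element Bj pattern (n=3): 0.45671089 : 0.40902935 : 0.12210862 : 0.01215114
Silver pattern (n=1): 0.5180 : 0.4820
Convolve the two distributions (both contribute in 2-u steps):
  M: 0.45671089×0.5180 = 0.236576
  M+2: 0.45671089×0.4820 + 0.40902935×0.5180 = 0.432012
  M+4: 0.40902935×0.4820 + 0.12210862×0.5180 = 0.260404
  M+6: 0.12210862×0.4820 + 0.01215114×0.5180 = 0.065151
  M+8: 0.01215114×0.4820 = 0.005857
Scale to base peak (0.432012) = 100: 54.76 : 100.00 : 60.28 : 15.08 : 1.36

54.76 : 100.00 : 60.28 : 15.08 : 1.36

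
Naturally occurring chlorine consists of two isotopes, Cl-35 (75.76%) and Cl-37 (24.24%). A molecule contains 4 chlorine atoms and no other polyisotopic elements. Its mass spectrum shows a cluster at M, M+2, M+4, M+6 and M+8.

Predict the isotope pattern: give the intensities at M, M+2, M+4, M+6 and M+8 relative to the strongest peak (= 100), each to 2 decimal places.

78.14 : 100.00 : 47.99 : 10.24 : 0.82

Expanding (0.7576 + 0.2424)^4:
P(M) = 0.7576^4 = 0.329428
P(M+2) = 4 × 0.7576^3 × 0.2424^1 = 0.421612
P(M+4) = 6 × 0.7576^2 × 0.2424^2 = 0.202347
P(M+6) = 4 × 0.7576^1 × 0.2424^3 = 0.043162
P(M+8) = 0.2424^4 = 0.003452
The M+2 peak is largest (0.421612); scaling to 100 gives 78.14 : 100.00 : 47.99 : 10.24 : 0.82.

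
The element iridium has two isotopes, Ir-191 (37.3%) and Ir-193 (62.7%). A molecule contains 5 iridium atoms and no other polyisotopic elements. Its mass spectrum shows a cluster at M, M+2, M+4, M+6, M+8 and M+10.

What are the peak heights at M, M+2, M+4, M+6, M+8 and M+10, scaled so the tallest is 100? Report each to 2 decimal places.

The 5 Ir atoms are independent, so intensities follow the terms of (0.373 + 0.627)^5.
P(M) = 0.373^5 = 0.007220
P(M+2) = 5 × 0.373^4 × 0.627^1 = 0.060684
P(M+4) = 10 × 0.373^3 × 0.627^2 = 0.204015
P(M+6) = 10 × 0.373^2 × 0.627^3 = 0.342942
P(M+8) = 5 × 0.373^1 × 0.627^4 = 0.288237
P(M+10) = 0.627^5 = 0.096903
The M+6 peak is largest (0.342942); scaling to 100 gives 2.11 : 17.70 : 59.49 : 100.00 : 84.05 : 28.26.

2.11 : 17.70 : 59.49 : 100.00 : 84.05 : 28.26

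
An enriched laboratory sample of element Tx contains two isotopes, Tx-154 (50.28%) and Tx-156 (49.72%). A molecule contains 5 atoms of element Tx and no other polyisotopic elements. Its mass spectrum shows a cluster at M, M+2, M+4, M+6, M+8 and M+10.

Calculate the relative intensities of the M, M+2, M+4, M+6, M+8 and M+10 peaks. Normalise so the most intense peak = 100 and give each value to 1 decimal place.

Each Tx atom is independently Tx-154 (p = 0.5028) or Tx-156 (q = 0.4972); the cluster is the binomial expansion (p + q)^5.
P(M) = 0.5028^5 = 0.032135
P(M+2) = 5 × 0.5028^4 × 0.4972^1 = 0.158885
P(M+4) = 10 × 0.5028^3 × 0.4972^2 = 0.314230
P(M+6) = 10 × 0.5028^2 × 0.4972^3 = 0.310731
P(M+8) = 5 × 0.5028^1 × 0.4972^4 = 0.153635
P(M+10) = 0.4972^5 = 0.030385
The M+4 peak is largest (0.314230); scaling to 100 gives 10.2 : 50.6 : 100.0 : 98.9 : 48.9 : 9.7.

10.2 : 50.6 : 100.0 : 98.9 : 48.9 : 9.7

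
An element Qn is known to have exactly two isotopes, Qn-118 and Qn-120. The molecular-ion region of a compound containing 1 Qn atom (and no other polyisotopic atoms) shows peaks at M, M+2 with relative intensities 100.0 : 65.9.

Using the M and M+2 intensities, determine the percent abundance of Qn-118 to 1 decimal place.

60.3%

Let p = fractional abundance of Qn-118. I(M+2)/I(M) = [C(1,1)·p^0·(1−p)] / p^1 = 1·(1−p)/p = 65.9/100.0 = 0.6590
(1−p)/p = 0.6590/1 = 0.6590  ⇒  p = 1/(1 + 0.6590) = 0.6028
Qn-118: 60.3%, Qn-120: 39.7%.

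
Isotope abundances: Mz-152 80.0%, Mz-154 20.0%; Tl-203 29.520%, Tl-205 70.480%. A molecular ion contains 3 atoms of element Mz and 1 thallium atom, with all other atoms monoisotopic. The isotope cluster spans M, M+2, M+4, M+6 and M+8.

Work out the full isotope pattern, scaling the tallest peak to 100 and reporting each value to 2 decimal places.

Element Mz pattern (n=3): 0.5120 : 0.3840 : 0.0960 : 0.0080
Thallium pattern (n=1): 0.2952 : 0.7048
Convolve the two distributions (both contribute in 2-u steps):
  M: 0.5120×0.2952 = 0.151142
  M+2: 0.5120×0.7048 + 0.3840×0.2952 = 0.474214
  M+4: 0.3840×0.7048 + 0.0960×0.2952 = 0.298982
  M+6: 0.0960×0.7048 + 0.0080×0.2952 = 0.070022
  M+8: 0.0080×0.7048 = 0.005638
Scale to base peak (0.474214) = 100: 31.87 : 100.00 : 63.05 : 14.77 : 1.19

31.87 : 100.00 : 63.05 : 14.77 : 1.19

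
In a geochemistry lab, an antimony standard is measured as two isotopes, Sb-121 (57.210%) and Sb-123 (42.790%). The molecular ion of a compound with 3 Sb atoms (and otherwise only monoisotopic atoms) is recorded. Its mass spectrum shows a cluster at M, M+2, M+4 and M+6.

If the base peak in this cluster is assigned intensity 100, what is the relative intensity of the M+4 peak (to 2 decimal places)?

(0.57210 + 0.42790)^3 gives M 0.1872, M+2 0.4202, M+4 0.3143, M+6 0.0783; the largest is M+2.
P(M+2) = C(3,1) × 0.57210^2 × 0.42790^1 = 3 × 0.32729841 × 0.4279 = 0.420153 (base)
P(M+4) = C(3,2) × 0.57210^1 × 0.42790^2 = 3 × 0.5721 × 0.18309841 = 0.314252
Relative intensity = 0.314252 / 0.420153 × 100 = 74.79

74.79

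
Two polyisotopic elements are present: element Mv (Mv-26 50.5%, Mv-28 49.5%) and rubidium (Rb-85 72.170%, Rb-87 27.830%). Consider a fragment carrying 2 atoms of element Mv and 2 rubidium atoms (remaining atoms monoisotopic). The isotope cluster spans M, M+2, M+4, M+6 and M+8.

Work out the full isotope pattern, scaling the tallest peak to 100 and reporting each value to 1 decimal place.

Element Mv pattern (n=2): 0.255025 : 0.49995 : 0.245025
Rubidium pattern (n=2): 0.52085089 : 0.40169822 : 0.07745089
Convolve the two distributions (both contribute in 2-u steps):
  M: 0.255025×0.52085089 = 0.132830
  M+2: 0.255025×0.40169822 + 0.49995×0.52085089 = 0.362842
  M+4: 0.255025×0.07745089 + 0.49995×0.40169822 + 0.245025×0.52085089 = 0.348202
  M+6: 0.49995×0.07745089 + 0.245025×0.40169822 = 0.137148
  M+8: 0.245025×0.07745089 = 0.018977
Scale to base peak (0.362842) = 100: 36.6 : 100.0 : 96.0 : 37.8 : 5.2

36.6 : 100.0 : 96.0 : 37.8 : 5.2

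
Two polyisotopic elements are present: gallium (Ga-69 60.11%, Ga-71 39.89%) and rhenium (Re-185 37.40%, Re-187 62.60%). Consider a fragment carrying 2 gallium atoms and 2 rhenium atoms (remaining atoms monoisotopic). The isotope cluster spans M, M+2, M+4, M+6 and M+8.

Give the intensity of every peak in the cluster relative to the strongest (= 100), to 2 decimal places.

Gallium pattern (n=2): 0.36132121 : 0.47955758 : 0.15912121
Rhenium pattern (n=2): 0.139876 : 0.468248 : 0.391876
Convolve the two distributions (both contribute in 2-u steps):
  M: 0.36132121×0.139876 = 0.050540
  M+2: 0.36132121×0.468248 + 0.47955758×0.139876 = 0.236267
  M+4: 0.36132121×0.391876 + 0.47955758×0.468248 + 0.15912121×0.139876 = 0.388402
  M+6: 0.47955758×0.391876 + 0.15912121×0.468248 = 0.262435
  M+8: 0.15912121×0.391876 = 0.062356
Scale to base peak (0.388402) = 100: 13.01 : 60.83 : 100.00 : 67.57 : 16.05

13.01 : 60.83 : 100.00 : 67.57 : 16.05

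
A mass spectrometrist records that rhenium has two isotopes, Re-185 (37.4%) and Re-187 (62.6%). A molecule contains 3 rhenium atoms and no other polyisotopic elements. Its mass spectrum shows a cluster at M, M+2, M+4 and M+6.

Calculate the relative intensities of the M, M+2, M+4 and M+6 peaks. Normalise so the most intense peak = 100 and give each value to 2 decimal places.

11.90 : 59.74 : 100.00 : 55.79

The 3 Re atoms are independent, so intensities follow the terms of (0.374 + 0.626)^3.
P(M) = 0.374^3 = 0.052314
P(M+2) = 3 × 0.374^2 × 0.626^1 = 0.262687
P(M+4) = 3 × 0.374^1 × 0.626^2 = 0.439685
P(M+6) = 0.626^3 = 0.245314
The M+4 peak is largest (0.439685); scaling to 100 gives 11.90 : 59.74 : 100.00 : 55.79.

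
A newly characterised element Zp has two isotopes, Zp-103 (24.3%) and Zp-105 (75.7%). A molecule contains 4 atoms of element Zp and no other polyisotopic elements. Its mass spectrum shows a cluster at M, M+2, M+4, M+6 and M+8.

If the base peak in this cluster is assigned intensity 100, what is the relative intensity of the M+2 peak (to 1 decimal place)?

Term probabilities: M 0.0035, M+2 0.0434, M+4 0.2030, M+6 0.4217, M+8 0.3284. Base peak = M+6.
P(M+6) = C(4,3) × 0.243^1 × 0.757^3 = 4 × 0.2430 × 0.43379809 = 0.421652 (base)
P(M+2) = C(4,1) × 0.243^3 × 0.757^1 = 4 × 0.01434891 × 0.7570 = 0.043448
Relative intensity = 0.043448 / 0.421652 × 100 = 10.3

10.3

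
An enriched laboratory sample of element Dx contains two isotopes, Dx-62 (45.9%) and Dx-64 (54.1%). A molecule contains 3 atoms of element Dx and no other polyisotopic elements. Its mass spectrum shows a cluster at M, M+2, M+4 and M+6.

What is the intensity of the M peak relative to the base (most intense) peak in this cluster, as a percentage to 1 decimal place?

24.0%

(0.459 + 0.541)^3 gives M 0.0967, M+2 0.3419, M+4 0.4030, M+6 0.1583; the largest is M+4.
P(M+4) = C(3,2) × 0.459^1 × 0.541^2 = 3 × 0.4590 × 0.292681 = 0.403022 (base)
P(M) = C(3,0) × 0.459^3 × 0.541^0 = 1 × 0.09670258 × 1.0000 = 0.096703
Relative intensity = 0.096703 / 0.403022 × 100 = 24.0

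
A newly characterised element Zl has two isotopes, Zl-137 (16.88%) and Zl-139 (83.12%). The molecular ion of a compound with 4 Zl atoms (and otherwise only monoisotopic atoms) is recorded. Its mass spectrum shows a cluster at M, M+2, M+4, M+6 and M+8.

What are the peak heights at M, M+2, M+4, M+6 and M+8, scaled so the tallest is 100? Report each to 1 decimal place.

Expanding (0.1688 + 0.8312)^4:
P(M) = 0.1688^4 = 0.000812
P(M+2) = 4 × 0.1688^3 × 0.8312^1 = 0.015991
P(M+4) = 6 × 0.1688^2 × 0.8312^2 = 0.118116
P(M+6) = 4 × 0.1688^1 × 0.8312^3 = 0.387748
P(M+8) = 0.8312^4 = 0.477334
The M+8 peak is largest (0.477334); scaling to 100 gives 0.2 : 3.4 : 24.7 : 81.2 : 100.0.

0.2 : 3.4 : 24.7 : 81.2 : 100.0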